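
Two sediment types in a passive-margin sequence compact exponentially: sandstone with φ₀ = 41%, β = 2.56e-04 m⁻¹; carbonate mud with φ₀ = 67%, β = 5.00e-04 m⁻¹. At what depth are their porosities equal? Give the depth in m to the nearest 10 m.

Working in km (1 km = 1000 m; β in km⁻¹ = β in m⁻¹ × 1000):
Set φ₀ₐ e^(−βₐz) = φ₀ᵦ e^(−βᵦz) ⇒ ln(φ₀ₐ/φ₀ᵦ) = (βₐ − βᵦ)·z
z = ln(0.41/0.67) / (0.256 − 0.5) = -0.4911 / -0.244 = 2.013 km

2010 m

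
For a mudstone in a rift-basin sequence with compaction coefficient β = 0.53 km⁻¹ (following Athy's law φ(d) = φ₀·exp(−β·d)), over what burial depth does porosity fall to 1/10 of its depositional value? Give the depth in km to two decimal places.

φ/φ₀ = 1/10 ⇒ exp(−β·d) = 1/10 ⇒ d = ln(10) / β
d = 2.3026 / 0.53 = 4.345 km

4.34 km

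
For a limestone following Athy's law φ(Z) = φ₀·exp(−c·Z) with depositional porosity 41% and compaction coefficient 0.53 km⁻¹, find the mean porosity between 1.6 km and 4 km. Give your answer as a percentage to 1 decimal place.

9.9%

⟨φ⟩ = (1/(Z₂−Z₁)) ∫ φ₀ e^(−cZ) dZ = φ₀·(e^(−c·Z₁) − e^(−c·Z₂)) / (c·(Z₂−Z₁))
e^(−0.53×1.6) = 0.4283; e^(−0.53×4) = 0.1200
⟨φ⟩ = 0.41 × (0.4283 − 0.1200) / (0.53 × 2.4) = 0.41 × 0.2423 = 0.0994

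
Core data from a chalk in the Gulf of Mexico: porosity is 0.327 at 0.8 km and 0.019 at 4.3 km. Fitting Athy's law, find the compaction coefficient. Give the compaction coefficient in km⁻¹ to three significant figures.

Athy: n(Z) = n₀ e^(−βZ) ⇒ n₁/n₂ = e^{β(Z₂−Z₁)} ⇒ β = ln(n₁/n₂)/(Z₂−Z₁)
β = ln(0.327/0.019) / (4.3 − 0.8) = ln(17.21) / 3.5 = 2.8455 / 3.5 = 0.813 km⁻¹

0.813 km⁻¹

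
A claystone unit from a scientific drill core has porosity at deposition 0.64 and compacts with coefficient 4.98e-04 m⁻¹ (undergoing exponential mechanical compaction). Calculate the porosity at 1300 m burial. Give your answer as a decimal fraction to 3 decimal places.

Working in km (1 km = 1000 m; k in km⁻¹ = k in m⁻¹ × 1000):
φ = φ₀·exp(−k·d) = 0.64 × exp(−0.498 × 1.3) = 0.64 × exp(−0.6474)
  = 0.64 × 0.5234 = 0.3350

0.335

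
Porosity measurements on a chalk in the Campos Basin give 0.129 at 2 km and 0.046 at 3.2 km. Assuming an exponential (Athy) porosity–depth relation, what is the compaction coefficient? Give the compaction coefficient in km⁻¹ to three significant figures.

Athy: φ(d) = φ₀ e^(−βd) ⇒ φ₁/φ₂ = e^{β(d₂−d₁)} ⇒ β = ln(φ₁/φ₂)/(d₂−d₁)
β = ln(0.129/0.046) / (3.2 − 2) = ln(2.804) / 1.2 = 1.0312 / 1.2 = 0.8593 km⁻¹

0.859 km⁻¹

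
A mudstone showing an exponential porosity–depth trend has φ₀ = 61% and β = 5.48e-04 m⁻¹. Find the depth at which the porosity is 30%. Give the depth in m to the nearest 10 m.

Working in km (1 km = 1000 m; β in km⁻¹ = β in m⁻¹ × 1000):
Invert Athy's law: z = ln(φ₀/φ) / β
z = ln(0.61/0.3) / 0.548 = ln(2.033) / 0.548 = 0.7097 / 0.548 = 1.295 km

1300 m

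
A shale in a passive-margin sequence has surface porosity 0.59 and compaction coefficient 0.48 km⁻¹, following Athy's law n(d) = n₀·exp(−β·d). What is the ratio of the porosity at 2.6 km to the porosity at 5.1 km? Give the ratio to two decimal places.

n(d₁)/n(d₂) = e^(−β·d₁)/e^(−β·d₂) = e^{β(d₂−d₁)}
= exp(0.48 × 2.5) = exp(1.2) = 3.3201

3.32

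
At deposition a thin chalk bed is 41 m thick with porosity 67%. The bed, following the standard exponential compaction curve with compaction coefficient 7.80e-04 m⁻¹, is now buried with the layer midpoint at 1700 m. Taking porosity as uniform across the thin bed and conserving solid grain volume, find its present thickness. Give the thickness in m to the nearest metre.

Working in km (1 km = 1000 m; β in km⁻¹ = β in m⁻¹ × 1000):
Porosity at 1.7 km: φ = 0.67·exp(−0.78×1.7) = 0.1779
Solid-volume conservation: h(1−φ) = h₀(1−φ₀) ⇒ h = h₀·(1−φ₀)/(1−φ)
h = 0.041 × (1 − 0.67)/(1 − 0.1779) = 0.041 × 0.4014 = 0.0165 km

16 m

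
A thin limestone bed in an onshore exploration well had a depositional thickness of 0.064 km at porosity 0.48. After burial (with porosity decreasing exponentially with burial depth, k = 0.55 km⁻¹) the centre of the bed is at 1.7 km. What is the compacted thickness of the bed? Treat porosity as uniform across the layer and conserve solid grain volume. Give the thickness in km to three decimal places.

0.041 km

Porosity at 1.7 km: phi = 0.48·exp(−0.55×1.7) = 0.1884
Solid-volume conservation: h(1−phi) = h₀(1−phi₀) ⇒ h = h₀·(1−phi₀)/(1−phi)
h = 0.064 × (1 − 0.48)/(1 − 0.1884) = 0.064 × 0.6407 = 0.0410 km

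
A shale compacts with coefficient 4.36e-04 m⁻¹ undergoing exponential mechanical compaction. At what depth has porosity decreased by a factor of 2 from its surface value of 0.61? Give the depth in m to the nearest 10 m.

Working in km (1 km = 1000 m; k in km⁻¹ = k in m⁻¹ × 1000):
φ/φ₀ = 1/2 ⇒ exp(−k·z) = 1/2 ⇒ z = ln(2) / k
z = 0.6931 / 0.436 = 1.590 km

1590 m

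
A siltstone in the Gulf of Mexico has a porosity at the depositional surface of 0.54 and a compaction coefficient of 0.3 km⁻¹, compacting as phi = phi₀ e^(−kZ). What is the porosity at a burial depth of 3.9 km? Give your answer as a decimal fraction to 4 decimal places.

0.1676

phi = phi₀·exp(−k·Z) = 0.54 × exp(−0.3 × 3.9) = 0.54 × exp(−1.17)
  = 0.54 × 0.3104 = 0.1676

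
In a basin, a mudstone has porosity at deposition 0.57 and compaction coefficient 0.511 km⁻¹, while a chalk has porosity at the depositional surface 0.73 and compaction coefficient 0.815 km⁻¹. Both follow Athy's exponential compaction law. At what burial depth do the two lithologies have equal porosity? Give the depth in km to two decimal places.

Set φ₀ₐ e^(−βₐZ) = φ₀ᵦ e^(−βᵦZ) ⇒ ln(φ₀ₐ/φ₀ᵦ) = (βₐ − βᵦ)·Z
Z = ln(0.57/0.73) / (0.511 − 0.815) = -0.2474 / -0.304 = 0.814 km

0.81 km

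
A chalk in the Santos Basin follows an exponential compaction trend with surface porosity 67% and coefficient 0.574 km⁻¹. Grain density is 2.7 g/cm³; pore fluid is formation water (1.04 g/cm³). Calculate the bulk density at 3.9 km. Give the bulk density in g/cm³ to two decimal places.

Porosity at depth: φ = 0.67·exp(−0.574×3.9) = 0.67×0.1066 = 0.0714
Bulk density: ρ_b = (1−φ)ρ_g + φ·ρ_f = 0.9286×2.7 + 0.0714×1.04
       = 2.507 + 0.074 = 2.581 g/cm³

2.58 g/cm³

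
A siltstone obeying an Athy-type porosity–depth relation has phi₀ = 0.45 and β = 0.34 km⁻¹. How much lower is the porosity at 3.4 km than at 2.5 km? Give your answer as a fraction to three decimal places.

0.051

phi(2.5) = 0.45·e^(−0.34×2.5) = 0.1923
phi(3.4) = 0.45·e^(−0.34×3.4) = 0.1416
Δphi = 0.1923 − 0.1416 = 0.0507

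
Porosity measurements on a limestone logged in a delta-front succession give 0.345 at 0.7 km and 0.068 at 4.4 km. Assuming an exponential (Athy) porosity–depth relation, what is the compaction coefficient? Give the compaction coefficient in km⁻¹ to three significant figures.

0.439 km⁻¹

Athy: n(d) = n₀ e^(−kd) ⇒ n₁/n₂ = e^{k(d₂−d₁)} ⇒ k = ln(n₁/n₂)/(d₂−d₁)
k = ln(0.345/0.068) / (4.4 − 0.7) = ln(5.074) / 3.7 = 1.6240 / 3.7 = 0.4389 km⁻¹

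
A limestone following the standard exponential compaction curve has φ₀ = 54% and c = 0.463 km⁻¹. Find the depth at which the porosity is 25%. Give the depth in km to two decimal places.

1.66 km

Invert Athy's law: z = ln(φ₀/φ) / c
z = ln(0.54/0.25) / 0.463 = ln(2.16) / 0.463 = 0.7701 / 0.463 = 1.663 km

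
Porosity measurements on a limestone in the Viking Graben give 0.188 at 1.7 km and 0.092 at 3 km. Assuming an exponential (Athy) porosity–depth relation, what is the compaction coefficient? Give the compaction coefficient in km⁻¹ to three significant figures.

Athy: phi(d) = phi₀ e^(−kd) ⇒ phi₁/phi₂ = e^{k(d₂−d₁)} ⇒ k = ln(phi₁/phi₂)/(d₂−d₁)
k = ln(0.188/0.092) / (3 − 1.7) = ln(2.043) / 1.3 = 0.7147 / 1.3 = 0.5497 km⁻¹

0.550 km⁻¹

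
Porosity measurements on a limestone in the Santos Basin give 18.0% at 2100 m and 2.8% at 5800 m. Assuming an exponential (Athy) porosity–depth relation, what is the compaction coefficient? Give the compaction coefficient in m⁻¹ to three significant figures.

Working in km (1 km = 1000 m; c in km⁻¹ = c in m⁻¹ × 1000):
Athy: phi(d) = phi₀ e^(−cd) ⇒ phi₁/phi₂ = e^{c(d₂−d₁)} ⇒ c = ln(phi₁/phi₂)/(d₂−d₁)
c = ln(0.18/0.028) / (5.8 − 2.1) = ln(6.429) / 3.7 = 1.8608 / 3.7 = 0.5029 km⁻¹

0.000503 m⁻¹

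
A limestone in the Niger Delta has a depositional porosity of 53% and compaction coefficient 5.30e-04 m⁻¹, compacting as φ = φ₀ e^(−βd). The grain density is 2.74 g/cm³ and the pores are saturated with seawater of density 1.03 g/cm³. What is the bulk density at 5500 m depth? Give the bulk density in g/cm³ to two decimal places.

2.69 g/cm³

Working in km (1 km = 1000 m; β in km⁻¹ = β in m⁻¹ × 1000):
Porosity at depth: φ = 0.53·exp(−0.53×5.5) = 0.53×0.0542 = 0.0287
Bulk density: ρ_b = (1−φ)ρ_g + φ·ρ_f = 0.9713×2.74 + 0.0287×1.03
       = 2.661 + 0.030 = 2.691 g/cm³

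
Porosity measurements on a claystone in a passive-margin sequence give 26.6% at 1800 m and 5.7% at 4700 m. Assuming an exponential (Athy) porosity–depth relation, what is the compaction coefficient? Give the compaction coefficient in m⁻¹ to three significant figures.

0.000531 m⁻¹

Working in km (1 km = 1000 m; c in km⁻¹ = c in m⁻¹ × 1000):
Athy: φ(d) = φ₀ e^(−cd) ⇒ φ₁/φ₂ = e^{c(d₂−d₁)} ⇒ c = ln(φ₁/φ₂)/(d₂−d₁)
c = ln(0.266/0.057) / (4.7 − 1.8) = ln(4.667) / 2.9 = 1.5404 / 2.9 = 0.5312 km⁻¹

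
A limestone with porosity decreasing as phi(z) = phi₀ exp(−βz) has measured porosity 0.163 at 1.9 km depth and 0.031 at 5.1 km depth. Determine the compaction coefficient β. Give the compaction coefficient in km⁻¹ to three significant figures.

Athy: phi(z) = phi₀ e^(−βz) ⇒ phi₁/phi₂ = e^{β(z₂−z₁)} ⇒ β = ln(phi₁/phi₂)/(z₂−z₁)
β = ln(0.163/0.031) / (5.1 − 1.9) = ln(5.258) / 3.2 = 1.6598 / 3.2 = 0.5187 km⁻¹

0.519 km⁻¹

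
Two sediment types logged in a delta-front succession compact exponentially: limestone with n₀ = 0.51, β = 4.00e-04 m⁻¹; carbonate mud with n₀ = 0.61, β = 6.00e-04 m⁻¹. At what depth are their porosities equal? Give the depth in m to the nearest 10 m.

Working in km (1 km = 1000 m; β in km⁻¹ = β in m⁻¹ × 1000):
Set n₀ₐ e^(−βₐZ) = n₀ᵦ e^(−βᵦZ) ⇒ ln(n₀ₐ/n₀ᵦ) = (βₐ − βᵦ)·Z
Z = ln(0.51/0.61) / (0.4 − 0.6) = -0.1790 / -0.2 = 0.895 km

900 m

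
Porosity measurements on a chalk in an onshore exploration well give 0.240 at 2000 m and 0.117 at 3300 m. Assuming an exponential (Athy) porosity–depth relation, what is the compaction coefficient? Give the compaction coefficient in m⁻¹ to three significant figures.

0.000553 m⁻¹

Working in km (1 km = 1000 m; k in km⁻¹ = k in m⁻¹ × 1000):
Athy: phi(d) = phi₀ e^(−kd) ⇒ phi₁/phi₂ = e^{k(d₂−d₁)} ⇒ k = ln(phi₁/phi₂)/(d₂−d₁)
k = ln(0.24/0.117) / (3.3 − 2) = ln(2.051) / 1.3 = 0.7185 / 1.3 = 0.5527 km⁻¹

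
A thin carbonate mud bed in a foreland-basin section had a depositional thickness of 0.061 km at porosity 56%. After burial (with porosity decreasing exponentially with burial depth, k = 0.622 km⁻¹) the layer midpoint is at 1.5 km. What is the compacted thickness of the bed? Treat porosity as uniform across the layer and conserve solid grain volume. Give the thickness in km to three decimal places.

0.034 km

Porosity at 1.5 km: φ = 0.56·exp(−0.622×1.5) = 0.2203
Solid-volume conservation: h(1−φ) = h₀(1−φ₀) ⇒ h = h₀·(1−φ₀)/(1−φ)
h = 0.061 × (1 − 0.56)/(1 − 0.2203) = 0.061 × 0.5643 = 0.0344 km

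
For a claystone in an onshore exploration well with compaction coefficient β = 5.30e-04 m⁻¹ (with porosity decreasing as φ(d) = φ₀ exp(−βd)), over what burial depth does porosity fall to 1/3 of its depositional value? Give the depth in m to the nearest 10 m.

Working in km (1 km = 1000 m; β in km⁻¹ = β in m⁻¹ × 1000):
φ/φ₀ = 1/3 ⇒ exp(−β·d) = 1/3 ⇒ d = ln(3) / β
d = 1.0986 / 0.53 = 2.073 km

2070 m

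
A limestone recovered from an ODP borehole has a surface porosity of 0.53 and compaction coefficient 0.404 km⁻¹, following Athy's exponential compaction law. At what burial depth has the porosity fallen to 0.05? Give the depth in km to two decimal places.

Invert Athy's law: z = ln(φ₀/φ) / c
z = ln(0.53/0.05) / 0.404 = ln(10.6) / 0.404 = 2.3609 / 0.404 = 5.844 km

5.84 km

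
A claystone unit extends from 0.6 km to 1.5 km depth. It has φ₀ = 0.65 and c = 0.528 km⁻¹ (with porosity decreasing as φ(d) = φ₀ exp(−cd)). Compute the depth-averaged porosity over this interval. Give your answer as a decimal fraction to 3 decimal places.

⟨φ⟩ = (1/(d₂−d₁)) ∫ φ₀ e^(−cd) dd = φ₀·(e^(−c·d₁) − e^(−c·d₂)) / (c·(d₂−d₁))
e^(−0.528×0.6) = 0.7285; e^(−0.528×1.5) = 0.4529
⟨φ⟩ = 0.65 × (0.7285 − 0.4529) / (0.528 × 0.9) = 0.65 × 0.5798 = 0.3769

0.377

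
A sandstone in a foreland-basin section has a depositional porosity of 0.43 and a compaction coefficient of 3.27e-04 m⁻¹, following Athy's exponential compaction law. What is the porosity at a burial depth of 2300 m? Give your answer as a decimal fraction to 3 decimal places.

0.203

Working in km (1 km = 1000 m; k in km⁻¹ = k in m⁻¹ × 1000):
n = n₀·exp(−k·d) = 0.43 × exp(−0.327 × 2.3) = 0.43 × exp(−0.7521)
  = 0.43 × 0.4714 = 0.2027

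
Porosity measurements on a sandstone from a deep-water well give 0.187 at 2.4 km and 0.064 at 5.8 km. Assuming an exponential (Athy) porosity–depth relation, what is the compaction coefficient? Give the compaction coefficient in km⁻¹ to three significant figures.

0.315 km⁻¹

Athy: φ(Z) = φ₀ e^(−βZ) ⇒ φ₁/φ₂ = e^{β(Z₂−Z₁)} ⇒ β = ln(φ₁/φ₂)/(Z₂−Z₁)
β = ln(0.187/0.064) / (5.8 − 2.4) = ln(2.922) / 3.4 = 1.0722 / 3.4 = 0.3154 km⁻¹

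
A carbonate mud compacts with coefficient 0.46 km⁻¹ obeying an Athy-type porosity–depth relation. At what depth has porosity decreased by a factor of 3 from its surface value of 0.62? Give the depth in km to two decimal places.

2.39 km

φ/φ₀ = 1/3 ⇒ exp(−β·z) = 1/3 ⇒ z = ln(3) / β
z = 1.0986 / 0.46 = 2.388 km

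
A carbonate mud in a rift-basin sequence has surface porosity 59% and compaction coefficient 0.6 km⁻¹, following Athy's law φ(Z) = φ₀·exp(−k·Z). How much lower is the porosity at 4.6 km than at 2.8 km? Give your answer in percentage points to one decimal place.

7.3 percentage points

φ(2.8) = 0.59·e^(−0.6×2.8) = 0.1100
φ(4.6) = 0.59·e^(−0.6×4.6) = 0.0373
Δφ = 0.1100 − 0.0373 = 0.0726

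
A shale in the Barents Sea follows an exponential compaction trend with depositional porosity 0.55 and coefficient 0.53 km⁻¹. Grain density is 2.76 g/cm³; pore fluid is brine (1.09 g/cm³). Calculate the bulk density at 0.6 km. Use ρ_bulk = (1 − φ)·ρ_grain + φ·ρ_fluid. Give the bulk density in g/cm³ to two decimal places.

Porosity at depth: φ = 0.55·exp(−0.53×0.6) = 0.55×0.7276 = 0.4002
Bulk density: ρ_b = (1−φ)ρ_g + φ·ρ_f = 0.5998×2.76 + 0.4002×1.09
       = 1.655 + 0.436 = 2.092 g/cm³

2.09 g/cm³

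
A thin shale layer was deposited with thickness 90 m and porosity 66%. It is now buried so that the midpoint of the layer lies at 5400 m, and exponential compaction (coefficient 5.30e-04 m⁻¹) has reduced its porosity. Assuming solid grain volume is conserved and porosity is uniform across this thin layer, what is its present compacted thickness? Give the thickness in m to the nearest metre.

32 m

Working in km (1 km = 1000 m; c in km⁻¹ = c in m⁻¹ × 1000):
Porosity at 5.4 km: phi = 0.66·exp(−0.53×5.4) = 0.0377
Solid-volume conservation: h(1−phi) = h₀(1−phi₀) ⇒ h = h₀·(1−phi₀)/(1−phi)
h = 0.09 × (1 − 0.66)/(1 − 0.0377) = 0.09 × 0.3533 = 0.0318 km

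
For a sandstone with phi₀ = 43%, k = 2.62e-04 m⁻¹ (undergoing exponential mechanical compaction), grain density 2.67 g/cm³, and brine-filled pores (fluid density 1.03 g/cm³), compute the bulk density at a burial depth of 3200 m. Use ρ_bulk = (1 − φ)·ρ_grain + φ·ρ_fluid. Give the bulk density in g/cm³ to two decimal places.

Working in km (1 km = 1000 m; k in km⁻¹ = k in m⁻¹ × 1000):
Porosity at depth: phi = 0.43·exp(−0.262×3.2) = 0.43×0.4324 = 0.1859
Bulk density: ρ_b = (1−phi)ρ_g + phi·ρ_f = 0.8141×2.67 + 0.1859×1.03
       = 2.174 + 0.192 = 2.365 g/cm³

2.37 g/cm³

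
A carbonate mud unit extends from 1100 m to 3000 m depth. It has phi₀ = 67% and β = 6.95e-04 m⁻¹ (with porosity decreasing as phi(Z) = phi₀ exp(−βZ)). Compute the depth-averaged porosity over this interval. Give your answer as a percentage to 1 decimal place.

17.3%

Working in km (1 km = 1000 m; β in km⁻¹ = β in m⁻¹ × 1000):
⟨phi⟩ = (1/(Z₂−Z₁)) ∫ phi₀ e^(−βZ) dZ = phi₀·(e^(−β·Z₁) − e^(−β·Z₂)) / (β·(Z₂−Z₁))
e^(−0.695×1.1) = 0.4656; e^(−0.695×3) = 0.1243
⟨phi⟩ = 0.67 × (0.4656 − 0.1243) / (0.695 × 1.9) = 0.67 × 0.2584 = 0.1731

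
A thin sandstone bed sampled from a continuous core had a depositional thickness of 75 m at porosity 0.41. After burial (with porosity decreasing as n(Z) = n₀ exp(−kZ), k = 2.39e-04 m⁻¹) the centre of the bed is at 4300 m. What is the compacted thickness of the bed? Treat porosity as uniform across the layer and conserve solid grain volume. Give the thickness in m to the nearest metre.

Working in km (1 km = 1000 m; k in km⁻¹ = k in m⁻¹ × 1000):
Porosity at 4.3 km: n = 0.41·exp(−0.239×4.3) = 0.1467
Solid-volume conservation: h(1−n) = h₀(1−n₀) ⇒ h = h₀·(1−n₀)/(1−n)
h = 0.075 × (1 − 0.41)/(1 − 0.1467) = 0.075 × 0.6914 = 0.0519 km

52 m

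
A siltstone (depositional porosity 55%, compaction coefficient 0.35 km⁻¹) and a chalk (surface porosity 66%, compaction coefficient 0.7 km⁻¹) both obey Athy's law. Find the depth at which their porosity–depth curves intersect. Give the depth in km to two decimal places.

0.52 km

Set phi₀ₐ e^(−kₐz) = phi₀ᵦ e^(−kᵦz) ⇒ ln(phi₀ₐ/phi₀ᵦ) = (kₐ − kᵦ)·z
z = ln(0.55/0.66) / (0.35 − 0.7) = -0.1823 / -0.35 = 0.521 km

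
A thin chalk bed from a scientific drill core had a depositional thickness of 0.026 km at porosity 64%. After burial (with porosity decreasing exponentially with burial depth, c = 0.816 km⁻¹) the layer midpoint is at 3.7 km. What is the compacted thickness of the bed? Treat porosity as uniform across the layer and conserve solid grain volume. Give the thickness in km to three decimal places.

Porosity at 3.7 km: phi = 0.64·exp(−0.816×3.7) = 0.0313
Solid-volume conservation: h(1−phi) = h₀(1−phi₀) ⇒ h = h₀·(1−phi₀)/(1−phi)
h = 0.026 × (1 − 0.64)/(1 − 0.0313) = 0.026 × 0.3716 = 0.0097 km

0.010 km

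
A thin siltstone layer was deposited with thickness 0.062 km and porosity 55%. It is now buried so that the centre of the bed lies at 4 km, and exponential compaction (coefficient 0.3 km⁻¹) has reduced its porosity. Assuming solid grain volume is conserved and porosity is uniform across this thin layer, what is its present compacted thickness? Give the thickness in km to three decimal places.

Porosity at 4 km: φ = 0.55·exp(−0.3×4) = 0.1657
Solid-volume conservation: h(1−φ) = h₀(1−φ₀) ⇒ h = h₀·(1−φ₀)/(1−φ)
h = 0.062 × (1 − 0.55)/(1 − 0.1657) = 0.062 × 0.5393 = 0.0334 km

0.033 km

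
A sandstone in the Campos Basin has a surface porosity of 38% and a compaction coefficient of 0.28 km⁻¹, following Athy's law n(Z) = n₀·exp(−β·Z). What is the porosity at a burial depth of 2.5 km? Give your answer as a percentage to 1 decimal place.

n = n₀·exp(−β·Z) = 0.38 × exp(−0.28 × 2.5) = 0.38 × exp(−0.7)
  = 0.38 × 0.4966 = 0.1887

18.9%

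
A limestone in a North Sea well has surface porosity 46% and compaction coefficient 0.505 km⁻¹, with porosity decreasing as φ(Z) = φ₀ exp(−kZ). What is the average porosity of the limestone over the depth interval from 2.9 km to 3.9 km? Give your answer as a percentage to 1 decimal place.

8.3%

⟨φ⟩ = (1/(Z₂−Z₁)) ∫ φ₀ e^(−kZ) dZ = φ₀·(e^(−k·Z₁) − e^(−k·Z₂)) / (k·(Z₂−Z₁))
e^(−0.505×2.9) = 0.2312; e^(−0.505×3.9) = 0.1395
⟨φ⟩ = 0.46 × (0.2312 − 0.1395) / (0.505 × 1) = 0.46 × 0.1815 = 0.0835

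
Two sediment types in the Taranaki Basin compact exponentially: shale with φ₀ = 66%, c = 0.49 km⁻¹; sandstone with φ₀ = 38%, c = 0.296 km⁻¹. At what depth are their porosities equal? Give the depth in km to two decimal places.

2.85 km

Set φ₀ₐ e^(−cₐz) = φ₀ᵦ e^(−cᵦz) ⇒ ln(φ₀ₐ/φ₀ᵦ) = (cₐ − cᵦ)·z
z = ln(0.66/0.38) / (0.49 − 0.296) = 0.5521 / 0.194 = 2.846 km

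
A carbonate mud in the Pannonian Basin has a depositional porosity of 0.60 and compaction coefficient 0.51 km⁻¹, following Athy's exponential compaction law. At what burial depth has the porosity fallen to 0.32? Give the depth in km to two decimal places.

1.23 km

Invert Athy's law: d = ln(n₀/n) / β
d = ln(0.6/0.32) / 0.51 = ln(1.875) / 0.51 = 0.6286 / 0.51 = 1.233 km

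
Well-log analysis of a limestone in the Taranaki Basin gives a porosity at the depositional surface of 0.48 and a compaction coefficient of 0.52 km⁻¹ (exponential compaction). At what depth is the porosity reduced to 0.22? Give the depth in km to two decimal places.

1.50 km

Invert Athy's law: d = ln(phi₀/phi) / β
d = ln(0.48/0.22) / 0.52 = ln(2.182) / 0.52 = 0.7802 / 0.52 = 1.500 km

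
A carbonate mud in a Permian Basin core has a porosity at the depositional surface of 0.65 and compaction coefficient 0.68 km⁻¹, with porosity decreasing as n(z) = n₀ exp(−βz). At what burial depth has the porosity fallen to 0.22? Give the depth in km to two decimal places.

Invert Athy's law: z = ln(n₀/n) / β
z = ln(0.65/0.22) / 0.68 = ln(2.955) / 0.68 = 1.0833 / 0.68 = 1.593 km

1.59 km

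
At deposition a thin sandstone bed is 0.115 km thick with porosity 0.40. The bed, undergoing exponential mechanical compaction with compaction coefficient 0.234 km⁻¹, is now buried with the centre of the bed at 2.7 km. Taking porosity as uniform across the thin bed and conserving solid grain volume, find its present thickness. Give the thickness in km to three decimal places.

Porosity at 2.7 km: n = 0.4·exp(−0.234×2.7) = 0.2127
Solid-volume conservation: h(1−n) = h₀(1−n₀) ⇒ h = h₀·(1−n₀)/(1−n)
h = 0.115 × (1 − 0.4)/(1 − 0.2127) = 0.115 × 0.7621 = 0.0876 km

0.088 km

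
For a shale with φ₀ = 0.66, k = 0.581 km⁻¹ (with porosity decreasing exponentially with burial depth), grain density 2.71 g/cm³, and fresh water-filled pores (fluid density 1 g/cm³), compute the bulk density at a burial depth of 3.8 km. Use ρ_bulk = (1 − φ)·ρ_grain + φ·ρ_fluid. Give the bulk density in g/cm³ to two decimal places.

Porosity at depth: φ = 0.66·exp(−0.581×3.8) = 0.66×0.1099 = 0.0726
Bulk density: ρ_b = (1−φ)ρ_g + φ·ρ_f = 0.9274×2.71 + 0.0726×1
       = 2.513 + 0.073 = 2.586 g/cm³

2.59 g/cm³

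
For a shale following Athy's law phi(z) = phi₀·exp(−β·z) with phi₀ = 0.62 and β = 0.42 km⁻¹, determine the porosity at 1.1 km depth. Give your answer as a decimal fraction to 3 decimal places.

phi = phi₀·exp(−β·z) = 0.62 × exp(−0.42 × 1.1) = 0.62 × exp(−0.462)
  = 0.62 × 0.6300 = 0.3906

0.391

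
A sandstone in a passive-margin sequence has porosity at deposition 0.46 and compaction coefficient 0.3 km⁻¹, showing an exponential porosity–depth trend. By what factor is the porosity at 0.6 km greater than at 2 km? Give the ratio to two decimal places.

phi(Z₁)/phi(Z₂) = e^(−β·Z₁)/e^(−β·Z₂) = e^{β(Z₂−Z₁)}
= exp(0.3 × 1.4) = exp(0.42) = 1.5220

1.52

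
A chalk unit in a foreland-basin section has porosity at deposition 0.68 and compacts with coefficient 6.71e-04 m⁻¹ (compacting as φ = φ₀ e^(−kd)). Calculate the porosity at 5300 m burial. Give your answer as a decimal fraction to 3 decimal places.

Working in km (1 km = 1000 m; k in km⁻¹ = k in m⁻¹ × 1000):
φ = φ₀·exp(−k·d) = 0.68 × exp(−0.671 × 5.3) = 0.68 × exp(−3.556)
  = 0.68 × 0.0285 = 0.0194

0.019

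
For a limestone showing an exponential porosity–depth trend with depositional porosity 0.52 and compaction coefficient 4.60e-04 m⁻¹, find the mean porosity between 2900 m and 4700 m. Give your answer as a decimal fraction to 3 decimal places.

0.093

Working in km (1 km = 1000 m; β in km⁻¹ = β in m⁻¹ × 1000):
⟨phi⟩ = (1/(Z₂−Z₁)) ∫ phi₀ e^(−βZ) dZ = phi₀·(e^(−β·Z₁) − e^(−β·Z₂)) / (β·(Z₂−Z₁))
e^(−0.46×2.9) = 0.2634; e^(−0.46×4.7) = 0.1151
⟨phi⟩ = 0.52 × (0.2634 − 0.1151) / (0.46 × 1.8) = 0.52 × 0.1791 = 0.0932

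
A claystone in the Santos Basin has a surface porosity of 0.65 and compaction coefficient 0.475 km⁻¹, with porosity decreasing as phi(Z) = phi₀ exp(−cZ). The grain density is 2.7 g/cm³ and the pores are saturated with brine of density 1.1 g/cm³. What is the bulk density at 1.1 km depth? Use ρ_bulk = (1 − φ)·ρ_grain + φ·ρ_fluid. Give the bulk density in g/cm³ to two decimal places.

2.08 g/cm³

Porosity at depth: phi = 0.65·exp(−0.475×1.1) = 0.65×0.5930 = 0.3855
Bulk density: ρ_b = (1−phi)ρ_g + phi·ρ_f = 0.6145×2.7 + 0.3855×1.1
       = 1.659 + 0.424 = 2.083 g/cm³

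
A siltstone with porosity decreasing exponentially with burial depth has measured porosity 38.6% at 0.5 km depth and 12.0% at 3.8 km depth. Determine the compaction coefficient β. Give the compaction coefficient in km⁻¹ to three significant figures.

Athy: n(Z) = n₀ e^(−βZ) ⇒ n₁/n₂ = e^{β(Z₂−Z₁)} ⇒ β = ln(n₁/n₂)/(Z₂−Z₁)
β = ln(0.386/0.12) / (3.8 − 0.5) = ln(3.217) / 3.3 = 1.1683 / 3.3 = 0.354 km⁻¹

0.354 km⁻¹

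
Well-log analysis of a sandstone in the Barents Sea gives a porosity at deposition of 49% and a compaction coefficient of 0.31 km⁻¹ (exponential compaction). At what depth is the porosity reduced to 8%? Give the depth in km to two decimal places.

Invert Athy's law: d = ln(n₀/n) / β
d = ln(0.49/0.08) / 0.31 = ln(6.125) / 0.31 = 1.8124 / 0.31 = 5.846 km

5.85 km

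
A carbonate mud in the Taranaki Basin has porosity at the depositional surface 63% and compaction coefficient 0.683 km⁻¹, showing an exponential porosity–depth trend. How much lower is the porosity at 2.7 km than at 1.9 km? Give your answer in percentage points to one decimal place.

7.2 percentage points

φ(1.9) = 0.63·e^(−0.683×1.9) = 0.1721
φ(2.7) = 0.63·e^(−0.683×2.7) = 0.0996
Δφ = 0.1721 − 0.0996 = 0.0724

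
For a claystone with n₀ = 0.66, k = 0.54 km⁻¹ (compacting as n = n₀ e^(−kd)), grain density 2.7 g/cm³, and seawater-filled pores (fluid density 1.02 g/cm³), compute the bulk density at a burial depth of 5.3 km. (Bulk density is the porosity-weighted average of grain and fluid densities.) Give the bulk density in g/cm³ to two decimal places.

Porosity at depth: n = 0.66·exp(−0.54×5.3) = 0.66×0.0572 = 0.0377
Bulk density: ρ_b = (1−n)ρ_g + n·ρ_f = 0.9623×2.7 + 0.0377×1.02
       = 2.598 + 0.038 = 2.637 g/cm³

2.64 g/cm³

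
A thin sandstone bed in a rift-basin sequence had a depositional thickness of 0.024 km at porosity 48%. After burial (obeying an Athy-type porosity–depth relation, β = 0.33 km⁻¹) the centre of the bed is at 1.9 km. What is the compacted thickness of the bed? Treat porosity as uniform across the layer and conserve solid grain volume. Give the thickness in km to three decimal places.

0.017 km

Porosity at 1.9 km: φ = 0.48·exp(−0.33×1.9) = 0.2564
Solid-volume conservation: h(1−φ) = h₀(1−φ₀) ⇒ h = h₀·(1−φ₀)/(1−φ)
h = 0.024 × (1 − 0.48)/(1 − 0.2564) = 0.024 × 0.6993 = 0.0168 km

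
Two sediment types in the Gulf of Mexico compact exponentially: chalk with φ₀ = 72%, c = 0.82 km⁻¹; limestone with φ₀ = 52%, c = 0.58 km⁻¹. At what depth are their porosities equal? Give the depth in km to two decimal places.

Set φ₀ₐ e^(−cₐz) = φ₀ᵦ e^(−cᵦz) ⇒ ln(φ₀ₐ/φ₀ᵦ) = (cₐ − cᵦ)·z
z = ln(0.72/0.52) / (0.82 − 0.58) = 0.3254 / 0.24 = 1.356 km

1.36 km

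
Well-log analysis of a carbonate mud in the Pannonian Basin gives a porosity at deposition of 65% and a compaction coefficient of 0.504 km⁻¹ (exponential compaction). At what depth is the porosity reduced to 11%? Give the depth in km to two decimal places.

3.52 km

Invert Athy's law: d = ln(n₀/n) / k
d = ln(0.65/0.11) / 0.504 = ln(5.909) / 0.504 = 1.7765 / 0.504 = 3.525 km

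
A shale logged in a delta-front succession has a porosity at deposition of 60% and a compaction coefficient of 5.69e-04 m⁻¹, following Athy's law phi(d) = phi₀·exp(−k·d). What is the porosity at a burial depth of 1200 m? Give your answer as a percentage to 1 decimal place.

Working in km (1 km = 1000 m; k in km⁻¹ = k in m⁻¹ × 1000):
phi = phi₀·exp(−k·d) = 0.6 × exp(−0.569 × 1.2) = 0.6 × exp(−0.6828)
  = 0.6 × 0.5052 = 0.3031

30.3%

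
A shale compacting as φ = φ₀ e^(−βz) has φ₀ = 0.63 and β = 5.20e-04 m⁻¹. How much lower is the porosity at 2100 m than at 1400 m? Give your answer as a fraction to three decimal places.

Working in km (1 km = 1000 m; β in km⁻¹ = β in m⁻¹ × 1000):
φ(1.4) = 0.63·e^(−0.52×1.4) = 0.3042
φ(2.1) = 0.63·e^(−0.52×2.1) = 0.2114
Δφ = 0.3042 − 0.2114 = 0.0928

0.093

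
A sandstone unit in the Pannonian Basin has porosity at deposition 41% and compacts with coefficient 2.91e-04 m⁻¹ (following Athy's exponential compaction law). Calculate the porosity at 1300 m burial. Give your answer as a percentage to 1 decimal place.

Working in km (1 km = 1000 m; k in km⁻¹ = k in m⁻¹ × 1000):
phi = phi₀·exp(−k·Z) = 0.41 × exp(−0.291 × 1.3) = 0.41 × exp(−0.3783)
  = 0.41 × 0.6850 = 0.2809

28.1%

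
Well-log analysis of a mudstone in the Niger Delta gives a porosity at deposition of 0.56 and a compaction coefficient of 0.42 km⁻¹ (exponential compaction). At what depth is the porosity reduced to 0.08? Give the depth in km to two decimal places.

Invert Athy's law: z = ln(φ₀/φ) / k
z = ln(0.56/0.08) / 0.42 = ln(7) / 0.42 = 1.9459 / 0.42 = 4.633 km

4.63 km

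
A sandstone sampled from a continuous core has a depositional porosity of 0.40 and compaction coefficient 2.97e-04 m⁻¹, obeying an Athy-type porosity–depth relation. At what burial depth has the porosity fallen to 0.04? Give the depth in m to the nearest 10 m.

Working in km (1 km = 1000 m; k in km⁻¹ = k in m⁻¹ × 1000):
Invert Athy's law: z = ln(φ₀/φ) / k
z = ln(0.4/0.04) / 0.297 = ln(10) / 0.297 = 2.3026 / 0.297 = 7.753 km

7750 m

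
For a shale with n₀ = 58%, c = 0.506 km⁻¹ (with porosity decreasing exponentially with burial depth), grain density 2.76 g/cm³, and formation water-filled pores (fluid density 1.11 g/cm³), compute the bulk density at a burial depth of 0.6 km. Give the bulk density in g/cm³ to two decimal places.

2.05 g/cm³

Porosity at depth: n = 0.58·exp(−0.506×0.6) = 0.58×0.7382 = 0.4281
Bulk density: ρ_b = (1−n)ρ_g + n·ρ_f = 0.5719×2.76 + 0.4281×1.11
       = 1.578 + 0.475 = 2.054 g/cm³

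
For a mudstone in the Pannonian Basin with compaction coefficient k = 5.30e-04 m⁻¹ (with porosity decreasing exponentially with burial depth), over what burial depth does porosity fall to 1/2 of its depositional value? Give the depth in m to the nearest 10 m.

1310 m

Working in km (1 km = 1000 m; k in km⁻¹ = k in m⁻¹ × 1000):
n/n₀ = 1/2 ⇒ exp(−k·z) = 1/2 ⇒ z = ln(2) / k
z = 0.6931 / 0.53 = 1.308 km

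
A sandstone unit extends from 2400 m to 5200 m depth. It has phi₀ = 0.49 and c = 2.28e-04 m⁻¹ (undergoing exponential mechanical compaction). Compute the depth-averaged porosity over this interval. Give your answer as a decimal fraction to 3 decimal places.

0.210

Working in km (1 km = 1000 m; c in km⁻¹ = c in m⁻¹ × 1000):
⟨phi⟩ = (1/(d₂−d₁)) ∫ phi₀ e^(−cd) dd = phi₀·(e^(−c·d₁) − e^(−c·d₂)) / (c·(d₂−d₁))
e^(−0.228×2.4) = 0.5786; e^(−0.228×5.2) = 0.3056
⟨phi⟩ = 0.49 × (0.5786 − 0.3056) / (0.228 × 2.8) = 0.49 × 0.4276 = 0.2095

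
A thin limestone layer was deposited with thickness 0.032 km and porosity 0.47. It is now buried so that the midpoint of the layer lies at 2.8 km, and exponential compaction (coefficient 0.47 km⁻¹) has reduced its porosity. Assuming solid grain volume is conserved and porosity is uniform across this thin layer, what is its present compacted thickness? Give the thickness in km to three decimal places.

Porosity at 2.8 km: phi = 0.47·exp(−0.47×2.8) = 0.1261
Solid-volume conservation: h(1−phi) = h₀(1−phi₀) ⇒ h = h₀·(1−phi₀)/(1−phi)
h = 0.032 × (1 − 0.47)/(1 − 0.1261) = 0.032 × 0.6064 = 0.0194 km

0.019 km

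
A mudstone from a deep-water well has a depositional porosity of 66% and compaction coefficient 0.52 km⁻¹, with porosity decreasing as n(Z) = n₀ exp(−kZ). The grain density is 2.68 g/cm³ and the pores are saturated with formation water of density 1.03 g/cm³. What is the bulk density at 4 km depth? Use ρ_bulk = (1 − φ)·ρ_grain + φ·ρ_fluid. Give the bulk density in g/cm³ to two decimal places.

2.54 g/cm³

Porosity at depth: n = 0.66·exp(−0.52×4) = 0.66×0.1249 = 0.0825
Bulk density: ρ_b = (1−n)ρ_g + n·ρ_f = 0.9175×2.68 + 0.0825×1.03
       = 2.459 + 0.085 = 2.544 g/cm³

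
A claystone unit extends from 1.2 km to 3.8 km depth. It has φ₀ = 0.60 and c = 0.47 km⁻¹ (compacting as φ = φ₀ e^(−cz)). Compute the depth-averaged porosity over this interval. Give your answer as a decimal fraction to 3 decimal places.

⟨φ⟩ = (1/(z₂−z₁)) ∫ φ₀ e^(−cz) dz = φ₀·(e^(−c·z₁) − e^(−c·z₂)) / (c·(z₂−z₁))
e^(−0.47×1.2) = 0.5689; e^(−0.47×3.8) = 0.1676
⟨φ⟩ = 0.6 × (0.5689 − 0.1676) / (0.47 × 2.6) = 0.6 × 0.3284 = 0.1970

0.197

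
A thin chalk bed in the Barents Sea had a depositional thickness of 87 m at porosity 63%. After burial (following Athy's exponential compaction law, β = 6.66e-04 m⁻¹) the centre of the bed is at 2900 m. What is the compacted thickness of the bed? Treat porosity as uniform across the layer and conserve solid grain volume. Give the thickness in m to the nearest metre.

35 m

Working in km (1 km = 1000 m; β in km⁻¹ = β in m⁻¹ × 1000):
Porosity at 2.9 km: φ = 0.63·exp(−0.666×2.9) = 0.0913
Solid-volume conservation: h(1−φ) = h₀(1−φ₀) ⇒ h = h₀·(1−φ₀)/(1−φ)
h = 0.087 × (1 − 0.63)/(1 − 0.0913) = 0.087 × 0.4072 = 0.0354 km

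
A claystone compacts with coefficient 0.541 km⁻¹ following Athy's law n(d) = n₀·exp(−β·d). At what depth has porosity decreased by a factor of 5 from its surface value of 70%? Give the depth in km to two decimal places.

2.97 km

n/n₀ = 1/5 ⇒ exp(−β·d) = 1/5 ⇒ d = ln(5) / β
d = 1.6094 / 0.541 = 2.975 km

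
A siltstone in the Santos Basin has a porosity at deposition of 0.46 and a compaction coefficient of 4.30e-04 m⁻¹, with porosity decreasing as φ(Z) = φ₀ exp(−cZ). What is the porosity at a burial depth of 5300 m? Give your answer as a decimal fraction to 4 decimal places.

Working in km (1 km = 1000 m; c in km⁻¹ = c in m⁻¹ × 1000):
φ = φ₀·exp(−c·Z) = 0.46 × exp(−0.43 × 5.3) = 0.46 × exp(−2.279)
  = 0.46 × 0.1024 = 0.0471

0.0471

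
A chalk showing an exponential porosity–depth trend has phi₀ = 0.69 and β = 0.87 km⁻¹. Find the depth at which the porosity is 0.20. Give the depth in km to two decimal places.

Invert Athy's law: d = ln(phi₀/phi) / β
d = ln(0.69/0.2) / 0.87 = ln(3.45) / 0.87 = 1.2384 / 0.87 = 1.423 km

1.42 km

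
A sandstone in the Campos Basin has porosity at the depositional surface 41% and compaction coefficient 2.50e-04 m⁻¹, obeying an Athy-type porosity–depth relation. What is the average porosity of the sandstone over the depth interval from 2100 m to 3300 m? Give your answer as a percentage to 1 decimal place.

21.0%

Working in km (1 km = 1000 m; c in km⁻¹ = c in m⁻¹ × 1000):
⟨φ⟩ = (1/(Z₂−Z₁)) ∫ φ₀ e^(−cZ) dZ = φ₀·(e^(−c·Z₁) − e^(−c·Z₂)) / (c·(Z₂−Z₁))
e^(−0.25×2.1) = 0.5916; e^(−0.25×3.3) = 0.4382
⟨φ⟩ = 0.41 × (0.5916 − 0.4382) / (0.25 × 1.2) = 0.41 × 0.5111 = 0.2095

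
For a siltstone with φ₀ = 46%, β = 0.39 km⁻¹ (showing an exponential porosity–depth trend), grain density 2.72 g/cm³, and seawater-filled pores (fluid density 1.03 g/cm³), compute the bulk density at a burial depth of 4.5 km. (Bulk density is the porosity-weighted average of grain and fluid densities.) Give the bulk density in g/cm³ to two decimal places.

Porosity at depth: φ = 0.46·exp(−0.39×4.5) = 0.46×0.1729 = 0.0795
Bulk density: ρ_b = (1−φ)ρ_g + φ·ρ_f = 0.9205×2.72 + 0.0795×1.03
       = 2.504 + 0.082 = 2.586 g/cm³

2.59 g/cm³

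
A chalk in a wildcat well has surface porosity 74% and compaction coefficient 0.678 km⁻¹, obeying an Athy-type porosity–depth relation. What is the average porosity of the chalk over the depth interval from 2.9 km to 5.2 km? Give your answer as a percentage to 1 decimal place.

5.2%

⟨n⟩ = (1/(d₂−d₁)) ∫ n₀ e^(−kd) dd = n₀·(e^(−k·d₁) − e^(−k·d₂)) / (k·(d₂−d₁))
e^(−0.678×2.9) = 0.1400; e^(−0.678×5.2) = 0.0294
⟨n⟩ = 0.74 × (0.1400 − 0.0294) / (0.678 × 2.3) = 0.74 × 0.0709 = 0.0525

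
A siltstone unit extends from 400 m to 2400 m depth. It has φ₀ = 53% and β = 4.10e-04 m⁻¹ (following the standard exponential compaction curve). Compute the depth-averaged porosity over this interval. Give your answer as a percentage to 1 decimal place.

Working in km (1 km = 1000 m; β in km⁻¹ = β in m⁻¹ × 1000):
⟨φ⟩ = (1/(Z₂−Z₁)) ∫ φ₀ e^(−βZ) dZ = φ₀·(e^(−β·Z₁) − e^(−β·Z₂)) / (β·(Z₂−Z₁))
e^(−0.41×0.4) = 0.8487; e^(−0.41×2.4) = 0.3738
⟨φ⟩ = 0.53 × (0.8487 − 0.3738) / (0.41 × 2) = 0.53 × 0.5792 = 0.3070

30.7%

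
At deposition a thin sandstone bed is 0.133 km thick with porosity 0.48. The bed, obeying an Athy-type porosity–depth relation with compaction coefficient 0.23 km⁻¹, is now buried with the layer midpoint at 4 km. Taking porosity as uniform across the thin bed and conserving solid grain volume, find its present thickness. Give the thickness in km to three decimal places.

Porosity at 4 km: n = 0.48·exp(−0.23×4) = 0.1913
Solid-volume conservation: h(1−n) = h₀(1−n₀) ⇒ h = h₀·(1−n₀)/(1−n)
h = 0.133 × (1 − 0.48)/(1 − 0.1913) = 0.133 × 0.6430 = 0.0855 km

0.086 km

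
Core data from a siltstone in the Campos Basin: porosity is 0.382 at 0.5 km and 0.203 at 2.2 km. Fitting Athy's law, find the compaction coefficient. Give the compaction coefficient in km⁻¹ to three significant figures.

0.372 km⁻¹

Athy: φ(Z) = φ₀ e^(−kZ) ⇒ φ₁/φ₂ = e^{k(Z₂−Z₁)} ⇒ k = ln(φ₁/φ₂)/(Z₂−Z₁)
k = ln(0.382/0.203) / (2.2 − 0.5) = ln(1.882) / 1.7 = 0.6322 / 1.7 = 0.3719 km⁻¹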